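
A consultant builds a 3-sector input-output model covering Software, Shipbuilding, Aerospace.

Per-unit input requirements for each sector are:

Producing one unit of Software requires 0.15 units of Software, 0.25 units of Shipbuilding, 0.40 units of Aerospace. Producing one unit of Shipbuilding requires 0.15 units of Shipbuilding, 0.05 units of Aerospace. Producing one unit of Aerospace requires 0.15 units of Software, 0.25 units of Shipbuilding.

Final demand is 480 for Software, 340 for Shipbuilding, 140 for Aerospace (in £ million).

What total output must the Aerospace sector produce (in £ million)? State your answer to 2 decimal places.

x_3 = 432.17

I − A =
  [   0.85     0.00    -0.15]
  [  -0.25     0.85    -0.25]
  [  -0.40    -0.05     1.00]
Cofactors of I−A, C_ij = (−1)^(i+j)·(minor ij) (rows/columns in the sector order above):
  C_11 = (0.85)(1.00) − (-0.25)(-0.05) = 0.8375
  C_12 = −[(-0.25)(1.00) − (-0.25)(-0.40)] = 0.3500
  C_13 = (-0.25)(-0.05) − (0.85)(-0.40) = 0.3525
  C_21 = −[(0.00)(1.00) − (-0.15)(-0.05)] = 0.0075
  C_22 = (0.85)(1.00) − (-0.15)(-0.40) = 0.7900
  C_23 = −[(0.85)(-0.05) − (0.00)(-0.40)] = 0.0425
  C_31 = (0.00)(-0.25) − (-0.15)(0.85) = 0.1275
  C_32 = −[(0.85)(-0.25) − (-0.15)(-0.25)] = 0.2500
  C_33 = (0.85)(0.85) − (0.00)(-0.25) = 0.7225
det(I−A) = Σ_j (I−A)_1j·C_1j = (0.85)(0.8375) + (0.00)(0.3500) + (-0.15)(0.3525) = 0.6590
adj(I−A) = Cᵀ =
  [ 0.8375   0.0075   0.1275]
  [ 0.3500   0.7900   0.2500]
  [ 0.3525   0.0425   0.7225]
(I − A)⁻¹ = adj(I−A) / det(I−A) ≈
  [   1.2709     0.0114     0.1935]
  [   0.5311     1.1988     0.3794]
  [   0.5349     0.0645     1.0964]
x = (I − A)⁻¹ d = adj(I−A)·d / det(I−A), with det(I−A) = 0.6590:
  x_1 = (0.8375·480 + 0.0075·340 + 0.1275·140) / 0.6590 = 422.40 / 0.6590 ≈ 640.97
  x_2 = (0.3500·480 + 0.7900·340 + 0.2500·140) / 0.6590 = 471.60 / 0.6590 ≈ 715.63
  x_3 = (0.3525·480 + 0.0425·340 + 0.7225·140) / 0.6590 = 284.80 / 0.6590 ≈ 432.17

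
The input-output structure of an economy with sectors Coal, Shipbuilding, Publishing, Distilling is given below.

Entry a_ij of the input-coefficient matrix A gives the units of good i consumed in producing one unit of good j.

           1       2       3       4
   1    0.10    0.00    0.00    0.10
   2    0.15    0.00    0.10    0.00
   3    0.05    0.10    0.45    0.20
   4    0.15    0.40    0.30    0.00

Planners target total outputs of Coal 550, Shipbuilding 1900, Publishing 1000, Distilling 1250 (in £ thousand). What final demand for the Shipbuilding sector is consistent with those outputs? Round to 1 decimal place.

d_2 = 1717.5

I − A =
  [   0.90     0.00     0.00    -0.10]
  [  -0.15     1.00    -0.10     0.00]
  [  -0.05    -0.10     0.55    -0.20]
  [  -0.15    -0.40    -0.30     1.00]
d = (I − A) x:
  d_1 = (+0.90)·550 + (+0.00)·1900 + (+0.00)·1000 + (-0.10)·1250 = 370.0
  d_2 = (-0.15)·550 + (+1.00)·1900 + (-0.10)·1000 + (+0.00)·1250 = 1717.5
  d_3 = (-0.05)·550 + (-0.10)·1900 + (+0.55)·1000 + (-0.20)·1250 = 82.5
  d_4 = (-0.15)·550 + (-0.40)·1900 + (-0.30)·1000 + (+1.00)·1250 = 107.5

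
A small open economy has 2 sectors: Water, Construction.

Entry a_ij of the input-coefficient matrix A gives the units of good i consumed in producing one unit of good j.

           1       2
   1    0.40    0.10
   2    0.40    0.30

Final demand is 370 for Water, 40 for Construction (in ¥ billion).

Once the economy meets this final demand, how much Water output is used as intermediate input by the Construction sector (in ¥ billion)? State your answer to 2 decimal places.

I − A =
  [   0.60    -0.10]
  [  -0.40     0.70]
det(I−A) = (0.60)(0.70) − (-0.10)(-0.40) = 0.3800
adj(I−A) = [[0.70, 0.10], [0.40, 0.60]]
(I − A)⁻¹ = adj(I−A) / det(I−A) ≈
  [   1.8421     0.2632]
  [   1.0526     1.5789]
First solve x = (I − A)⁻¹ d = adj(I−A)·d / det(I−A); in particular x_2 = (0.40·370 + 0.60·40) / 0.3800 = 172.00 / 0.3800 ≈ 452.6316.
Intermediate flow from 1 to 2: z_12 = a_12 · x_2 = 0.10 × 172.00 / 0.3800 = 17.20 / 0.3800 ≈ 45.26.

z_12 = 45.26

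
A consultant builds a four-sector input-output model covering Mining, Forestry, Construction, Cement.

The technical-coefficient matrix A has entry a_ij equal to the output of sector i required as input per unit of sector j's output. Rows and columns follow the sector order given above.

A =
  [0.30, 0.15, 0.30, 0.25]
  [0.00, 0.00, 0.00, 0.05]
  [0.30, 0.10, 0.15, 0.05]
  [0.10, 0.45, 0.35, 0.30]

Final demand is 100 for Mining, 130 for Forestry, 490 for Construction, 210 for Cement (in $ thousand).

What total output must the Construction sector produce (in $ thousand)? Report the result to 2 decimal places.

x_3 = 1012.70

I − A =
  [   0.70    -0.15    -0.30    -0.25]
  [   0.00     1.00     0.00    -0.05]
  [  -0.30    -0.10     0.85    -0.05]
  [  -0.10    -0.45    -0.35     0.70]
Compute the cofactors C_ij = (−1)^(i+j)·(3×3 minor ij) of I−A; the adjugate is their transpose:
adj(I−A) = Cᵀ =
  [ 0.556625   0.218750   0.293375   0.235375]
  [ 0.009500   0.292250   0.013750   0.025250]
  [ 0.208750   0.128250   0.448500   0.115750]
  [ 0.190000   0.283250   0.275000   0.505000]
det(I−A) = Σ_j (I−A)_1j·C_1j = (0.70)(0.556625) + (-0.15)(0.009500) + (-0.30)(0.208750) + (-0.25)(0.190000) = 0.2780875
(I − A)⁻¹ = adj(I−A) / det(I−A) ≈
  [   2.0016     0.7866     1.0550     0.8464]
  [   0.0342     1.0509     0.0494     0.0908]
  [   0.7507     0.4612     1.6128     0.4162]
  [   0.6832     1.0186     0.9889     1.8160]
x = (I − A)⁻¹ d = adj(I−A)·d / det(I−A), with det(I−A) = 0.2780875:
  x_1 = (0.556625·100 + 0.218750·130 + 0.293375·490 + 0.235375·210) / 0.2780875 = 277.2825 / 0.2780875 ≈ 997.11
  x_2 = (0.009500·100 + 0.292250·130 + 0.013750·490 + 0.025250·210) / 0.2780875 = 50.9825 / 0.2780875 ≈ 183.33
  x_3 = (0.208750·100 + 0.128250·130 + 0.448500·490 + 0.115750·210) / 0.2780875 = 281.62 / 0.2780875 ≈ 1012.70
  x_4 = (0.190000·100 + 0.283250·130 + 0.275000·490 + 0.505000·210) / 0.2780875 = 296.6225 / 0.2780875 ≈ 1066.65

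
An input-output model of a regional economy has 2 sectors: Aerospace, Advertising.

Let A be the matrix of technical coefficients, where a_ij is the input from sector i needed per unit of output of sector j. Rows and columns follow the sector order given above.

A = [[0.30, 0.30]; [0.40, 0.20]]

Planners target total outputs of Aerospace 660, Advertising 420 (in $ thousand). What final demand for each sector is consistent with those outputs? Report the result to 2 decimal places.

d_1 = 336.00, d_2 = 72.00

I − A =
  [   0.70    -0.30]
  [  -0.40     0.80]
d = (I − A) x:
  d_1 = (+0.70)·660 + (-0.30)·420 = 336.00
  d_2 = (-0.40)·660 + (+0.80)·420 = 72.00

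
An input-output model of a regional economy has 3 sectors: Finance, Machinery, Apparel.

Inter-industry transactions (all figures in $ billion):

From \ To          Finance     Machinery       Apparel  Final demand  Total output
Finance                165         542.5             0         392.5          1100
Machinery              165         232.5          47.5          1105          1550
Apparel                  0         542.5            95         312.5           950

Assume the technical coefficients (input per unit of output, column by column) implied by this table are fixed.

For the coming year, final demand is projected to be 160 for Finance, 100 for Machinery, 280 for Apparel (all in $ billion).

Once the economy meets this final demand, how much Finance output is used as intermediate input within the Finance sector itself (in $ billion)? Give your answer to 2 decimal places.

Technical coefficients a_ij = z_ij / X_j:
  a_FF = 165/1100 = 0.15, a_MF = 165/1100 = 0.15, a_AF = 0/1100 = 0.00
  a_FM = 542.5/1550 = 0.35, a_MM = 232.5/1550 = 0.15, a_AM = 542.5/1550 = 0.35
  a_FA = 0/950 = 0.00, a_MA = 47.5/950 = 0.05, a_AA = 95/950 = 0.10
I − A =
  [   0.85    -0.35     0.00]
  [  -0.15     0.85    -0.05]
  [   0.00    -0.35     0.90]
Cofactors of I−A, C_ij = (−1)^(i+j)·(minor ij) (rows/columns in the sector order above):
  C_11 = (0.85)(0.90) − (-0.05)(-0.35) = 0.7475
  C_12 = −[(-0.15)(0.90) − (-0.05)(0.00)] = 0.1350
  C_13 = (-0.15)(-0.35) − (0.85)(0.00) = 0.0525
  C_21 = −[(-0.35)(0.90) − (0.00)(-0.35)] = 0.3150
  C_22 = (0.85)(0.90) − (0.00)(0.00) = 0.7650
  C_23 = −[(0.85)(-0.35) − (-0.35)(0.00)] = 0.2975
  C_31 = (-0.35)(-0.05) − (0.00)(0.85) = 0.0175
  C_32 = −[(0.85)(-0.05) − (0.00)(-0.15)] = 0.0425
  C_33 = (0.85)(0.85) − (-0.35)(-0.15) = 0.6700
det(I−A) = Σ_j (I−A)_1j·C_1j = (0.85)(0.7475) + (-0.35)(0.1350) + (0.00)(0.0525) = 0.588125
adj(I−A) = Cᵀ =
  [ 0.7475   0.3150   0.0175]
  [ 0.1350   0.7650   0.0425]
  [ 0.0525   0.2975   0.6700]
(I − A)⁻¹ = adj(I−A) / det(I−A) ≈
  [   1.2710     0.5356     0.0298]
  [   0.2295     1.3007     0.0723]
  [   0.0893     0.5058     1.1392]
First solve x = (I − A)⁻¹ d = adj(I−A)·d / det(I−A); in particular x_F = (0.7475·160 + 0.3150·100 + 0.0175·280) / 0.588125 = 156.00 / 0.588125 ≈ 265.2497.
Intermediate flow from F to F: z_FF = a_FF · x_F = 0.15 × 156.00 / 0.588125 = 23.40 / 0.588125 ≈ 39.79.

z_FF = 39.79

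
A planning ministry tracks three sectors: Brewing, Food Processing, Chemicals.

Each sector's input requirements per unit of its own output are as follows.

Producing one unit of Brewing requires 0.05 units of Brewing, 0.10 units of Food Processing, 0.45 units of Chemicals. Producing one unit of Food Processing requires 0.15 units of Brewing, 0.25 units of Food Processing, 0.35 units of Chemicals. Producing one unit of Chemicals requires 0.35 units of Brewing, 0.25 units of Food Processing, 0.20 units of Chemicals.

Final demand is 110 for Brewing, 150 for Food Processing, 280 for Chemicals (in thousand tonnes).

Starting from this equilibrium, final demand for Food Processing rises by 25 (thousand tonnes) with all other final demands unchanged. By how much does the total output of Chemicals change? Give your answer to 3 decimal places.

Δx_C = 30.523

I − A =
  [   0.95    -0.15    -0.35]
  [  -0.10     0.75    -0.25]
  [  -0.45    -0.35     0.80]
Cofactors of I−A, C_ij = (−1)^(i+j)·(minor ij) (rows/columns in the sector order above):
  C_11 = (0.75)(0.80) − (-0.25)(-0.35) = 0.5125
  C_12 = −[(-0.10)(0.80) − (-0.25)(-0.45)] = 0.1925
  C_13 = (-0.10)(-0.35) − (0.75)(-0.45) = 0.3725
  C_21 = −[(-0.15)(0.80) − (-0.35)(-0.35)] = 0.2425
  C_22 = (0.95)(0.80) − (-0.35)(-0.45) = 0.6025
  C_23 = −[(0.95)(-0.35) − (-0.15)(-0.45)] = 0.4000
  C_31 = (-0.15)(-0.25) − (-0.35)(0.75) = 0.3000
  C_32 = −[(0.95)(-0.25) − (-0.35)(-0.10)] = 0.2725
  C_33 = (0.95)(0.75) − (-0.15)(-0.10) = 0.6975
det(I−A) = Σ_j (I−A)_1j·C_1j = (0.95)(0.5125) + (-0.15)(0.1925) + (-0.35)(0.3725) = 0.327625
adj(I−A) = Cᵀ =
  [ 0.5125   0.2425   0.3000]
  [ 0.1925   0.6025   0.2725]
  [ 0.3725   0.4000   0.6975]
(I − A)⁻¹ = adj(I−A) / det(I−A) ≈
  [   1.5643     0.7402     0.9157]
  [   0.5876     1.8390     0.8317]
  [   1.1370     1.2209     2.1290]
Δx = (I − A)⁻¹ Δd with Δd having +25 in the Food Processing component and 0 elsewhere.
So Δx_C = L_CF · (+25), where L_CF = adj(I−A)_CF / det(I−A) = 0.4000 / 0.327625.
Δx_C = 0.4000 × (+25) / 0.327625 = 10.00 / 0.327625 ≈ 30.523.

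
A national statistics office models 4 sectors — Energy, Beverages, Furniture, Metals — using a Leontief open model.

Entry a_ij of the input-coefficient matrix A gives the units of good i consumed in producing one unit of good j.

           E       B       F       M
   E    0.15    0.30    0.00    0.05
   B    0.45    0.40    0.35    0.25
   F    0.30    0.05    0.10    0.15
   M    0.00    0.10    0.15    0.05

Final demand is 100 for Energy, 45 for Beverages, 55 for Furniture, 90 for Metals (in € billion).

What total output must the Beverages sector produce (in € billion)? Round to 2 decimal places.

x_B = 515.11

I − A =
  [   0.85    -0.30     0.00    -0.05]
  [  -0.45     0.60    -0.35    -0.25]
  [  -0.30    -0.05     0.90    -0.15]
  [   0.00    -0.10    -0.15     0.95]
Compute the cofactors C_ij = (−1)^(i+j)·(3×3 minor ij) of I−A; the adjugate is their transpose:
adj(I−A) = Cᵀ =
  [ 0.453250   0.254625   0.117250   0.109375]
  [ 0.485625   0.705375   0.317875   0.261375]
  [ 0.191625   0.140125   0.332750   0.099500]
  [ 0.081375   0.096375   0.086000   0.291125]
det(I−A) = Σ_j (I−A)_1j·C_1j = (0.85)(0.453250) + (-0.30)(0.485625) + (0.00)(0.191625) + (-0.05)(0.081375) = 0.23550625
(I − A)⁻¹ = adj(I−A) / det(I−A) ≈
  [   1.9246     1.0812     0.4979     0.4644]
  [   2.0620     2.9951     1.3498     1.1098]
  [   0.8137     0.5950     1.4129     0.4225]
  [   0.3455     0.4092     0.3652     1.2362]
x = (I − A)⁻¹ d = adj(I−A)·d / det(I−A), with det(I−A) = 0.23550625:
  x_E = (0.453250·100 + 0.254625·45 + 0.117250·55 + 0.109375·90) / 0.23550625 = 73.075625 / 0.23550625 ≈ 310.29
  x_B = (0.485625·100 + 0.705375·45 + 0.317875·55 + 0.261375·90) / 0.23550625 = 121.31125 / 0.23550625 ≈ 515.11
  x_F = (0.191625·100 + 0.140125·45 + 0.332750·55 + 0.099500·90) / 0.23550625 = 52.724375 / 0.23550625 ≈ 223.88
  x_M = (0.081375·100 + 0.096375·45 + 0.086000·55 + 0.291125·90) / 0.23550625 = 43.405625 / 0.23550625 ≈ 184.31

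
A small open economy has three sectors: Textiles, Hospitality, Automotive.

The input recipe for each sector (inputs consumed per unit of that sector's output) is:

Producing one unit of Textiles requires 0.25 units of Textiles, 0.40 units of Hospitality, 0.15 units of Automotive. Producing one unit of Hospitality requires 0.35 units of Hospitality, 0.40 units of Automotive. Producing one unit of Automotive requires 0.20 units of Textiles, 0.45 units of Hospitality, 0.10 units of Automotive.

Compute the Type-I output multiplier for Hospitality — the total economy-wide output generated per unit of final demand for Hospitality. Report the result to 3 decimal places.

I − A =
  [   0.75     0.00    -0.20]
  [  -0.40     0.65    -0.45]
  [  -0.15    -0.40     0.90]
Cofactors of I−A, C_ij = (−1)^(i+j)·(minor ij) (rows/columns in the sector order above):
  C_11 = (0.65)(0.90) − (-0.45)(-0.40) = 0.4050
  C_12 = −[(-0.40)(0.90) − (-0.45)(-0.15)] = 0.4275
  C_13 = (-0.40)(-0.40) − (0.65)(-0.15) = 0.2575
  C_21 = −[(0.00)(0.90) − (-0.20)(-0.40)] = 0.0800
  C_22 = (0.75)(0.90) − (-0.20)(-0.15) = 0.6450
  C_23 = −[(0.75)(-0.40) − (0.00)(-0.15)] = 0.3000
  C_31 = (0.00)(-0.45) − (-0.20)(0.65) = 0.1300
  C_32 = −[(0.75)(-0.45) − (-0.20)(-0.40)] = 0.4175
  C_33 = (0.75)(0.65) − (0.00)(-0.40) = 0.4875
det(I−A) = Σ_j (I−A)_1j·C_1j = (0.75)(0.4050) + (0.00)(0.4275) + (-0.20)(0.2575) = 0.25225
adj(I−A) = Cᵀ =
  [ 0.4050   0.0800   0.1300]
  [ 0.4275   0.6450   0.4175]
  [ 0.2575   0.3000   0.4875]
(I − A)⁻¹ = adj(I−A) / det(I−A) ≈
  [   1.6056     0.3171     0.5154]
  [   1.6947     2.5570     1.6551]
  [   1.0208     1.1893     1.9326]
The output multiplier for sector j is the column-j sum of the Leontief inverse (I − A)⁻¹ = adj(I−A) / det(I−A).
Column H of adj(I−A): (0.0800, 0.6450, 0.3000); det(I−A) = 0.25225.
m_H = (0.0800 + 0.6450 + 0.3000) / 0.25225 = 1.025 / 0.25225 ≈ 4.063.

m_H = 4.063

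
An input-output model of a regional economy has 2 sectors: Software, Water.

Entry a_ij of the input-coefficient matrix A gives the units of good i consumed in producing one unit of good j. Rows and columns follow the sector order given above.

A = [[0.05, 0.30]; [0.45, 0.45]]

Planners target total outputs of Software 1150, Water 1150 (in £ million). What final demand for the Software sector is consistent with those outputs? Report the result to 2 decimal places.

d_1 = 747.50

I − A =
  [   0.95    -0.30]
  [  -0.45     0.55]
d = (I − A) x:
  d_1 = (+0.95)·1150 + (-0.30)·1150 = 747.50
  d_2 = (-0.45)·1150 + (+0.55)·1150 = 115.00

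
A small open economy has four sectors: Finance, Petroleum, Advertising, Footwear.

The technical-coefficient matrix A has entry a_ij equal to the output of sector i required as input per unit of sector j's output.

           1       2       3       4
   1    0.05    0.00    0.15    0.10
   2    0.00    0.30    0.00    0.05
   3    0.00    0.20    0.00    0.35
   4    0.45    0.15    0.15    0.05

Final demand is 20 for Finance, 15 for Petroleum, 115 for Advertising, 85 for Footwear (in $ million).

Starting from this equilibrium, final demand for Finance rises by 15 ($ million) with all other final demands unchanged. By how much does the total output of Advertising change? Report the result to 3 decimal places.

I − A =
  [   0.95     0.00    -0.15    -0.10]
  [   0.00     0.70     0.00    -0.05]
  [   0.00    -0.20     1.00    -0.35]
  [  -0.45    -0.15    -0.15     0.95]
Compute the cofactors C_ij = (−1)^(i+j)·(3×3 minor ij) of I−A; the adjugate is their transpose:
adj(I−A) = Cᵀ =
  [ 0.619250   0.054375   0.109125   0.108250]
  [ 0.022500   0.784000   0.010500   0.047500]
  [ 0.114750   0.221375   0.593125   0.242250]
  [ 0.315000   0.184500   0.147000   0.665000]
det(I−A) = Σ_j (I−A)_1j·C_1j = (0.95)(0.619250) + (0.00)(0.022500) + (-0.15)(0.114750) + (-0.10)(0.315000) = 0.539575
(I − A)⁻¹ = adj(I−A) / det(I−A) ≈
  [   1.1477     0.1008     0.2022     0.2006]
  [   0.0417     1.4530     0.0195     0.0880]
  [   0.2127     0.4103     1.0992     0.4490]
  [   0.5838     0.3419     0.2724     1.2325]
Δx = (I − A)⁻¹ Δd with Δd having +15 in the Finance component and 0 elsewhere.
So Δx_3 = L_31 · (+15), where L_31 = adj(I−A)_31 / det(I−A) = 0.114750 / 0.539575.
Δx_3 = 0.114750 × (+15) / 0.539575 = 1.72125 / 0.539575 ≈ 3.190.

Δx_3 = 3.190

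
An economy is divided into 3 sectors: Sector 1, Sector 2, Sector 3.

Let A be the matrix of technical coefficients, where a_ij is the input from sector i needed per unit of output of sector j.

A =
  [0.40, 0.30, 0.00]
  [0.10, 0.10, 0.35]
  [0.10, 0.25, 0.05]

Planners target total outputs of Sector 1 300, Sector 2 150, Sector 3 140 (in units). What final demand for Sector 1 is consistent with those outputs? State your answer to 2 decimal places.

I − A =
  [   0.60    -0.30     0.00]
  [  -0.10     0.90    -0.35]
  [  -0.10    -0.25     0.95]
d = (I − A) x:
  d_1 = (+0.60)·300 + (-0.30)·150 + (+0.00)·140 = 135.00
  d_2 = (-0.10)·300 + (+0.90)·150 + (-0.35)·140 = 56.00
  d_3 = (-0.10)·300 + (-0.25)·150 + (+0.95)·140 = 65.50

d_1 = 135.00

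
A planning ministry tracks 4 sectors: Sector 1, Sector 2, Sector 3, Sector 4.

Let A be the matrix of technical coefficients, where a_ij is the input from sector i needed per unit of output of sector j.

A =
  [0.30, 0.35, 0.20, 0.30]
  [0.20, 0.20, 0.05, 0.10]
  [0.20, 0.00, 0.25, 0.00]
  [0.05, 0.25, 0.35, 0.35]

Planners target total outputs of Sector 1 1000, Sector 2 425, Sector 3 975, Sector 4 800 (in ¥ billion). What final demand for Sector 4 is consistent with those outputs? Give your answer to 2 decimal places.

d_4 = 22.50

I − A =
  [   0.70    -0.35    -0.20    -0.30]
  [  -0.20     0.80    -0.05    -0.10]
  [  -0.20     0.00     0.75     0.00]
  [  -0.05    -0.25    -0.35     0.65]
d = (I − A) x:
  d_1 = (+0.70)·1000 + (-0.35)·425 + (-0.20)·975 + (-0.30)·800 = 116.25
  d_2 = (-0.20)·1000 + (+0.80)·425 + (-0.05)·975 + (-0.10)·800 = 11.25
  d_3 = (-0.20)·1000 + (+0.00)·425 + (+0.75)·975 + (+0.00)·800 = 531.25
  d_4 = (-0.05)·1000 + (-0.25)·425 + (-0.35)·975 + (+0.65)·800 = 22.50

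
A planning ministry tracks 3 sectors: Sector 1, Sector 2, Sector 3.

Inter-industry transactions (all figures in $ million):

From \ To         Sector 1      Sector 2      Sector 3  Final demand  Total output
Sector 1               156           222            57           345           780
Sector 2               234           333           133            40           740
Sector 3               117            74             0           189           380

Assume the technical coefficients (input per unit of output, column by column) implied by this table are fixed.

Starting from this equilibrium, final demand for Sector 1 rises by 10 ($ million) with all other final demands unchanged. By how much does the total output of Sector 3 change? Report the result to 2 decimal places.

Technical coefficients a_ij = z_ij / X_j:
  a_11 = 156/780 = 0.20, a_21 = 234/780 = 0.30, a_31 = 117/780 = 0.15
  a_12 = 222/740 = 0.30, a_22 = 333/740 = 0.45, a_32 = 74/740 = 0.10
  a_13 = 57/380 = 0.15, a_23 = 133/380 = 0.35, a_33 = 0/380 = 0.00
I − A =
  [   0.80    -0.30    -0.15]
  [  -0.30     0.55    -0.35]
  [  -0.15    -0.10     1.00]
Cofactors of I−A, C_ij = (−1)^(i+j)·(minor ij) (rows/columns in the sector order above):
  C_11 = (0.55)(1.00) − (-0.35)(-0.10) = 0.5150
  C_12 = −[(-0.30)(1.00) − (-0.35)(-0.15)] = 0.3525
  C_13 = (-0.30)(-0.10) − (0.55)(-0.15) = 0.1125
  C_21 = −[(-0.30)(1.00) − (-0.15)(-0.10)] = 0.3150
  C_22 = (0.80)(1.00) − (-0.15)(-0.15) = 0.7775
  C_23 = −[(0.80)(-0.10) − (-0.30)(-0.15)] = 0.1250
  C_31 = (-0.30)(-0.35) − (-0.15)(0.55) = 0.1875
  C_32 = −[(0.80)(-0.35) − (-0.15)(-0.30)] = 0.3250
  C_33 = (0.80)(0.55) − (-0.30)(-0.30) = 0.3500
det(I−A) = Σ_j (I−A)_1j·C_1j = (0.80)(0.5150) + (-0.30)(0.3525) + (-0.15)(0.1125) = 0.289375
adj(I−A) = Cᵀ =
  [ 0.5150   0.3150   0.1875]
  [ 0.3525   0.7775   0.3250]
  [ 0.1125   0.1250   0.3500]
(I − A)⁻¹ = adj(I−A) / det(I−A) ≈
  [   1.7797     1.0886     0.6479]
  [   1.2181     2.6868     1.1231]
  [   0.3888     0.4320     1.2095]
Δx = (I − A)⁻¹ Δd with Δd having +10 in the Sector 1 component and 0 elsewhere.
So Δx_3 = L_31 · (+10), where L_31 = adj(I−A)_31 / det(I−A) = 0.1125 / 0.289375.
Δx_3 = 0.1125 × (+10) / 0.289375 = 1.125 / 0.289375 ≈ 3.89.

Δx_3 = 3.89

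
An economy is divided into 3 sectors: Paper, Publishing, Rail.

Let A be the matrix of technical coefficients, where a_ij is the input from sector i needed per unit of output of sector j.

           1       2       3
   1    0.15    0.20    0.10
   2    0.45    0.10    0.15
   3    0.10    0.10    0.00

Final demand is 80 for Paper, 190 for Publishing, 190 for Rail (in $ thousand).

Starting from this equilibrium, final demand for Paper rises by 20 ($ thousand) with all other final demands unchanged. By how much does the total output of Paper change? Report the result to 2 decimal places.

I − A =
  [   0.85    -0.20    -0.10]
  [  -0.45     0.90    -0.15]
  [  -0.10    -0.10     1.00]
Cofactors of I−A, C_ij = (−1)^(i+j)·(minor ij) (rows/columns in the sector order above):
  C_11 = (0.90)(1.00) − (-0.15)(-0.10) = 0.8850
  C_12 = −[(-0.45)(1.00) − (-0.15)(-0.10)] = 0.4650
  C_13 = (-0.45)(-0.10) − (0.90)(-0.10) = 0.1350
  C_21 = −[(-0.20)(1.00) − (-0.10)(-0.10)] = 0.2100
  C_22 = (0.85)(1.00) − (-0.10)(-0.10) = 0.8400
  C_23 = −[(0.85)(-0.10) − (-0.20)(-0.10)] = 0.1050
  C_31 = (-0.20)(-0.15) − (-0.10)(0.90) = 0.1200
  C_32 = −[(0.85)(-0.15) − (-0.10)(-0.45)] = 0.1725
  C_33 = (0.85)(0.90) − (-0.20)(-0.45) = 0.6750
det(I−A) = Σ_j (I−A)_1j·C_1j = (0.85)(0.8850) + (-0.20)(0.4650) + (-0.10)(0.1350) = 0.64575
adj(I−A) = Cᵀ =
  [ 0.8850   0.2100   0.1200]
  [ 0.4650   0.8400   0.1725]
  [ 0.1350   0.1050   0.6750]
(I − A)⁻¹ = adj(I−A) / det(I−A) ≈
  [   1.3705     0.3252     0.1858]
  [   0.7201     1.3008     0.2671]
  [   0.2091     0.1626     1.0453]
Δx = (I − A)⁻¹ Δd with Δd having +20 in the Paper component and 0 elsewhere.
So Δx_1 = L_11 · (+20), where L_11 = adj(I−A)_11 / det(I−A) = 0.8850 / 0.64575.
Δx_1 = 0.8850 × (+20) / 0.64575 = 17.70 / 0.64575 ≈ 27.41.

Δx_1 = 27.41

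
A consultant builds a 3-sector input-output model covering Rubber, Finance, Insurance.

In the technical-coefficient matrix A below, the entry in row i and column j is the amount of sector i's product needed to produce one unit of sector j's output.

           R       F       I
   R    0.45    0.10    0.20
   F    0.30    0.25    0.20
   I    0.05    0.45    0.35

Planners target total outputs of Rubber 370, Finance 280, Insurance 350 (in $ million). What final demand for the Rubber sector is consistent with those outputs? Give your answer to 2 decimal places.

I − A =
  [   0.55    -0.10    -0.20]
  [  -0.30     0.75    -0.20]
  [  -0.05    -0.45     0.65]
d = (I − A) x:
  d_R = (+0.55)·370 + (-0.10)·280 + (-0.20)·350 = 105.50
  d_F = (-0.30)·370 + (+0.75)·280 + (-0.20)·350 = 29.00
  d_I = (-0.05)·370 + (-0.45)·280 + (+0.65)·350 = 83.00

d_R = 105.50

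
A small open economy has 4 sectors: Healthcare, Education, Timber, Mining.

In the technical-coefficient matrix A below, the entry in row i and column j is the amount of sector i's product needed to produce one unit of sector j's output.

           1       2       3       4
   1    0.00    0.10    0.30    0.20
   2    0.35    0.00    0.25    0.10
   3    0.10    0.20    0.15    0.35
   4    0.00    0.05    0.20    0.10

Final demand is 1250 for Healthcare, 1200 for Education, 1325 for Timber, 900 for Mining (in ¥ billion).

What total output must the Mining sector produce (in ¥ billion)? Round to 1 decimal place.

x_4 = 1964.9

I − A =
  [   1.00    -0.10    -0.30    -0.20]
  [  -0.35     1.00    -0.25    -0.10]
  [  -0.10    -0.20     0.85    -0.35]
  [   0.00    -0.05    -0.20     0.90]
Compute the cofactors C_ij = (−1)^(i+j)·(3×3 minor ij) of I−A; the adjugate is their transpose:
adj(I−A) = Cᵀ =
  [ 0.637375   0.145250   0.335500   0.288250]
  [ 0.267750   0.664000   0.353500   0.270750]
  [ 0.158625   0.207500   0.860000   0.392750]
  [ 0.050125   0.083000   0.210750   0.716750]
det(I−A) = Σ_j (I−A)_1j·C_1j = (1.00)(0.637375) + (-0.10)(0.267750) + (-0.30)(0.158625) + (-0.20)(0.050125) = 0.5529875
(I − A)⁻¹ = adj(I−A) / det(I−A) ≈
  [   1.1526     0.2627     0.6067     0.5213]
  [   0.4842     1.2008     0.6393     0.4896]
  [   0.2869     0.3752     1.5552     0.7102]
  [   0.0906     0.1501     0.3811     1.2961]
x = (I − A)⁻¹ d = adj(I−A)·d / det(I−A), with det(I−A) = 0.5529875:
  x_1 = (0.637375·1250 + 0.145250·1200 + 0.335500·1325 + 0.288250·900) / 0.5529875 = 1674.98125 / 0.5529875 ≈ 3029.0
  x_2 = (0.267750·1250 + 0.664000·1200 + 0.353500·1325 + 0.270750·900) / 0.5529875 = 1843.55 / 0.5529875 ≈ 3333.8
  x_3 = (0.158625·1250 + 0.207500·1200 + 0.860000·1325 + 0.392750·900) / 0.5529875 = 1940.25625 / 0.5529875 ≈ 3508.7
  x_4 = (0.050125·1250 + 0.083000·1200 + 0.210750·1325 + 0.716750·900) / 0.5529875 = 1086.575 / 0.5529875 ≈ 1964.9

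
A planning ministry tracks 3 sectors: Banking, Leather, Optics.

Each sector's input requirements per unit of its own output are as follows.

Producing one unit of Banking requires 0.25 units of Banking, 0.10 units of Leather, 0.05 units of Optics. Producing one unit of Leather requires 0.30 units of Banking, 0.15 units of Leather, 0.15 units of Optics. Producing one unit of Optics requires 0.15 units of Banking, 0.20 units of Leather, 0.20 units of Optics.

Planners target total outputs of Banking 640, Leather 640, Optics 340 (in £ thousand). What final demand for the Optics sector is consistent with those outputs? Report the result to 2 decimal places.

d_O = 144.00

I − A =
  [   0.75    -0.30    -0.15]
  [  -0.10     0.85    -0.20]
  [  -0.05    -0.15     0.80]
d = (I − A) x:
  d_B = (+0.75)·640 + (-0.30)·640 + (-0.15)·340 = 237.00
  d_L = (-0.10)·640 + (+0.85)·640 + (-0.20)·340 = 412.00
  d_O = (-0.05)·640 + (-0.15)·640 + (+0.80)·340 = 144.00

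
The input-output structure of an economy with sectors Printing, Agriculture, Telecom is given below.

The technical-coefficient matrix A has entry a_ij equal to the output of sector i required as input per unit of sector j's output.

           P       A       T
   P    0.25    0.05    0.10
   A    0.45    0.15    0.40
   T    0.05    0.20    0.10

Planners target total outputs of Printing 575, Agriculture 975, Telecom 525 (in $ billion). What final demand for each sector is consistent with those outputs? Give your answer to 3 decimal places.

I − A =
  [   0.75    -0.05    -0.10]
  [  -0.45     0.85    -0.40]
  [  -0.05    -0.20     0.90]
d = (I − A) x:
  d_P = (+0.75)·575 + (-0.05)·975 + (-0.10)·525 = 330.000
  d_A = (-0.45)·575 + (+0.85)·975 + (-0.40)·525 = 360.000
  d_T = (-0.05)·575 + (-0.20)·975 + (+0.90)·525 = 248.750

d_P = 330.000, d_A = 360.000, d_T = 248.750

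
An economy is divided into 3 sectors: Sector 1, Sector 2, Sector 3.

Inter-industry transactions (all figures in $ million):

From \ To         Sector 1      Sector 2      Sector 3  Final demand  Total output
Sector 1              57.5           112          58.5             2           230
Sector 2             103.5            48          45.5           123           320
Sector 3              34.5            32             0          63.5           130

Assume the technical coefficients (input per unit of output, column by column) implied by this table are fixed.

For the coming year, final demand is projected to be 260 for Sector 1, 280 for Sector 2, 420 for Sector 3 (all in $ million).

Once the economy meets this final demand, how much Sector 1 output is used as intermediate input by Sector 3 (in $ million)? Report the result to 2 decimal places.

z_13 = 354.91

Technical coefficients a_ij = z_ij / X_j:
  a_11 = 57.5/230 = 0.25, a_21 = 103.5/230 = 0.45, a_31 = 34.5/230 = 0.15
  a_12 = 112/320 = 0.35, a_22 = 48/320 = 0.15, a_32 = 32/320 = 0.10
  a_13 = 58.5/130 = 0.45, a_23 = 45.5/130 = 0.35, a_33 = 0/130 = 0.00
I − A =
  [   0.75    -0.35    -0.45]
  [  -0.45     0.85    -0.35]
  [  -0.15    -0.10     1.00]
Cofactors of I−A, C_ij = (−1)^(i+j)·(minor ij) (rows/columns in the sector order above):
  C_11 = (0.85)(1.00) − (-0.35)(-0.10) = 0.8150
  C_12 = −[(-0.45)(1.00) − (-0.35)(-0.15)] = 0.5025
  C_13 = (-0.45)(-0.10) − (0.85)(-0.15) = 0.1725
  C_21 = −[(-0.35)(1.00) − (-0.45)(-0.10)] = 0.3950
  C_22 = (0.75)(1.00) − (-0.45)(-0.15) = 0.6825
  C_23 = −[(0.75)(-0.10) − (-0.35)(-0.15)] = 0.1275
  C_31 = (-0.35)(-0.35) − (-0.45)(0.85) = 0.5050
  C_32 = −[(0.75)(-0.35) − (-0.45)(-0.45)] = 0.4650
  C_33 = (0.75)(0.85) − (-0.35)(-0.45) = 0.4800
det(I−A) = Σ_j (I−A)_1j·C_1j = (0.75)(0.8150) + (-0.35)(0.5025) + (-0.45)(0.1725) = 0.35775
adj(I−A) = Cᵀ =
  [ 0.8150   0.3950   0.5050]
  [ 0.5025   0.6825   0.4650]
  [ 0.1725   0.1275   0.4800]
(I − A)⁻¹ = adj(I−A) / det(I−A) ≈
  [   2.2781     1.1041     1.4116]
  [   1.4046     1.9078     1.2998]
  [   0.4822     0.3564     1.3417]
First solve x = (I − A)⁻¹ d = adj(I−A)·d / det(I−A); in particular x_3 = (0.1725·260 + 0.1275·280 + 0.4800·420) / 0.35775 = 282.15 / 0.35775 ≈ 788.6792.
Intermediate flow from 1 to 3: z_13 = a_13 · x_3 = 0.45 × 282.15 / 0.35775 = 126.9675 / 0.35775 ≈ 354.91.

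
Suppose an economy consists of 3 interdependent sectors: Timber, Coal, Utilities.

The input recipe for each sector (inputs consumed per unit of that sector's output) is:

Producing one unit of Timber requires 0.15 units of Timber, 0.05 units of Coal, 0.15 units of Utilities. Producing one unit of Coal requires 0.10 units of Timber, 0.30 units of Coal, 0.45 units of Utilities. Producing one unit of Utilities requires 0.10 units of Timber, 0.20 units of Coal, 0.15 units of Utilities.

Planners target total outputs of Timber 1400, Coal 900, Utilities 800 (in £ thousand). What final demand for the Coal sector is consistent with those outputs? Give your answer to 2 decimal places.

I − A =
  [   0.85    -0.10    -0.10]
  [  -0.05     0.70    -0.20]
  [  -0.15    -0.45     0.85]
d = (I − A) x:
  d_T = (+0.85)·1400 + (-0.10)·900 + (-0.10)·800 = 1020.00
  d_C = (-0.05)·1400 + (+0.70)·900 + (-0.20)·800 = 400.00
  d_U = (-0.15)·1400 + (-0.45)·900 + (+0.85)·800 = 65.00

d_C = 400.00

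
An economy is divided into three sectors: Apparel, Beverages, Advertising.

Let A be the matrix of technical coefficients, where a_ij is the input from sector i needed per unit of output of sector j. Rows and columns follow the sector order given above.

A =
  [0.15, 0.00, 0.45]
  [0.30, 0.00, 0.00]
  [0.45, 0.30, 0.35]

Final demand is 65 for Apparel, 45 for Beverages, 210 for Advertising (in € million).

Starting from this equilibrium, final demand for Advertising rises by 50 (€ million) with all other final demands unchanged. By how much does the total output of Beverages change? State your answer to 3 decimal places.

I − A =
  [   0.85     0.00    -0.45]
  [  -0.30     1.00     0.00]
  [  -0.45    -0.30     0.65]
Cofactors of I−A, C_ij = (−1)^(i+j)·(minor ij) (rows/columns in the sector order above):
  C_11 = (1.00)(0.65) − (0.00)(-0.30) = 0.6500
  C_12 = −[(-0.30)(0.65) − (0.00)(-0.45)] = 0.1950
  C_13 = (-0.30)(-0.30) − (1.00)(-0.45) = 0.5400
  C_21 = −[(0.00)(0.65) − (-0.45)(-0.30)] = 0.1350
  C_22 = (0.85)(0.65) − (-0.45)(-0.45) = 0.3500
  C_23 = −[(0.85)(-0.30) − (0.00)(-0.45)] = 0.2550
  C_31 = (0.00)(0.00) − (-0.45)(1.00) = 0.4500
  C_32 = −[(0.85)(0.00) − (-0.45)(-0.30)] = 0.1350
  C_33 = (0.85)(1.00) − (0.00)(-0.30) = 0.8500
det(I−A) = Σ_j (I−A)_1j·C_1j = (0.85)(0.6500) + (0.00)(0.1950) + (-0.45)(0.5400) = 0.3095
adj(I−A) = Cᵀ =
  [ 0.6500   0.1350   0.4500]
  [ 0.1950   0.3500   0.1350]
  [ 0.5400   0.2550   0.8500]
(I − A)⁻¹ = adj(I−A) / det(I−A) ≈
  [   2.1002     0.4362     1.4540]
  [   0.6300     1.1309     0.4362]
  [   1.7447     0.8239     2.7464]
Δx = (I − A)⁻¹ Δd with Δd having +50 in the Advertising component and 0 elsewhere.
So Δx_2 = L_23 · (+50), where L_23 = adj(I−A)_23 / det(I−A) = 0.1350 / 0.3095.
Δx_2 = 0.1350 × (+50) / 0.3095 = 6.75 / 0.3095 ≈ 21.809.

Δx_2 = 21.809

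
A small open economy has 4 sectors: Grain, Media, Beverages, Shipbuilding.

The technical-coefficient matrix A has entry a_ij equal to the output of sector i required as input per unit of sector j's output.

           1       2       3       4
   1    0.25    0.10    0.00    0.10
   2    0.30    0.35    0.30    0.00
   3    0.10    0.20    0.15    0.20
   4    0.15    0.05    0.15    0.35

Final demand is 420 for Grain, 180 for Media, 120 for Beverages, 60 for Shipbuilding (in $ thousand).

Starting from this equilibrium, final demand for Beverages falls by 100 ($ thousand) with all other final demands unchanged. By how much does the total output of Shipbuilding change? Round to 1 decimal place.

Δx_4 = -43.5

I − A =
  [   0.75    -0.10     0.00    -0.10]
  [  -0.30     0.65    -0.30     0.00]
  [  -0.10    -0.20     0.85    -0.20]
  [  -0.15    -0.05    -0.15     0.65]
Compute the cofactors C_ij = (−1)^(i+j)·(3×3 minor ij) of I−A; the adjugate is their transpose:
adj(I−A) = Cᵀ =
  [ 0.297625   0.059500   0.030750   0.055250]
  [ 0.185250   0.377625   0.146250   0.073500]
  [ 0.103750   0.112000   0.286125   0.104000]
  [ 0.106875   0.068625   0.084375   0.340875]
det(I−A) = Σ_j (I−A)_1j·C_1j = (0.75)(0.297625) + (-0.10)(0.185250) + (0.00)(0.103750) + (-0.10)(0.106875) = 0.19400625
(I − A)⁻¹ = adj(I−A) / det(I−A) ≈
  [   1.5341     0.3067     0.1585     0.2848]
  [   0.9549     1.9465     0.7538     0.3789]
  [   0.5348     0.5773     1.4748     0.5361]
  [   0.5509     0.3537     0.4349     1.7570]
Δx = (I − A)⁻¹ Δd with Δd having -100 in the Beverages component and 0 elsewhere.
So Δx_4 = L_43 · (-100), where L_43 = adj(I−A)_43 / det(I−A) = 0.084375 / 0.19400625.
Δx_4 = 0.084375 × (-100) / 0.19400625 = -8.4375 / 0.19400625 ≈ -43.5.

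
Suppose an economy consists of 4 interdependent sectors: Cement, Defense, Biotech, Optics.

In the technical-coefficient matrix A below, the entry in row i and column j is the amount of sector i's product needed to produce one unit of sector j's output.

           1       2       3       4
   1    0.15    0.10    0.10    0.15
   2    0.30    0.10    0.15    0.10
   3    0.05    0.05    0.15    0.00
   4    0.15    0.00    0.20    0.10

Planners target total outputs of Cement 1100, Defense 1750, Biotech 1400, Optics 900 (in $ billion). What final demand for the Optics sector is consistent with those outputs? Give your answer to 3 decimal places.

d_4 = 365.000

I − A =
  [   0.85    -0.10    -0.10    -0.15]
  [  -0.30     0.90    -0.15    -0.10]
  [  -0.05    -0.05     0.85     0.00]
  [  -0.15     0.00    -0.20     0.90]
d = (I − A) x:
  d_1 = (+0.85)·1100 + (-0.10)·1750 + (-0.10)·1400 + (-0.15)·900 = 485.000
  d_2 = (-0.30)·1100 + (+0.90)·1750 + (-0.15)·1400 + (-0.10)·900 = 945.000
  d_3 = (-0.05)·1100 + (-0.05)·1750 + (+0.85)·1400 + (+0.00)·900 = 1047.500
  d_4 = (-0.15)·1100 + (+0.00)·1750 + (-0.20)·1400 + (+0.90)·900 = 365.000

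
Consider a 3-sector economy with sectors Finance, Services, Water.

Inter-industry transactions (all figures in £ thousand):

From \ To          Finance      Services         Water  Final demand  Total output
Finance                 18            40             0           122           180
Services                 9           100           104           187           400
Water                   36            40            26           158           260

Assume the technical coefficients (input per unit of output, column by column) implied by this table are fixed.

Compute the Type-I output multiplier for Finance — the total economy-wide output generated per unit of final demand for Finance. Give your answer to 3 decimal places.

Technical coefficients a_ij = z_ij / X_j:
  a_11 = 18/180 = 0.10, a_21 = 9/180 = 0.05, a_31 = 36/180 = 0.20
  a_12 = 40/400 = 0.10, a_22 = 100/400 = 0.25, a_32 = 40/400 = 0.10
  a_13 = 0/260 = 0.00, a_23 = 104/260 = 0.40, a_33 = 26/260 = 0.10
I − A =
  [   0.90    -0.10     0.00]
  [  -0.05     0.75    -0.40]
  [  -0.20    -0.10     0.90]
Cofactors of I−A, C_ij = (−1)^(i+j)·(minor ij) (rows/columns in the sector order above):
  C_11 = (0.75)(0.90) − (-0.40)(-0.10) = 0.6350
  C_12 = −[(-0.05)(0.90) − (-0.40)(-0.20)] = 0.1250
  C_13 = (-0.05)(-0.10) − (0.75)(-0.20) = 0.1550
  C_21 = −[(-0.10)(0.90) − (0.00)(-0.10)] = 0.0900
  C_22 = (0.90)(0.90) − (0.00)(-0.20) = 0.8100
  C_23 = −[(0.90)(-0.10) − (-0.10)(-0.20)] = 0.1100
  C_31 = (-0.10)(-0.40) − (0.00)(0.75) = 0.0400
  C_32 = −[(0.90)(-0.40) − (0.00)(-0.05)] = 0.3600
  C_33 = (0.90)(0.75) − (-0.10)(-0.05) = 0.6700
det(I−A) = Σ_j (I−A)_1j·C_1j = (0.90)(0.6350) + (-0.10)(0.1250) + (0.00)(0.1550) = 0.5590
adj(I−A) = Cᵀ =
  [ 0.6350   0.0900   0.0400]
  [ 0.1250   0.8100   0.3600]
  [ 0.1550   0.1100   0.6700]
(I − A)⁻¹ = adj(I−A) / det(I−A) ≈
  [   1.1360     0.1610     0.0716]
  [   0.2236     1.4490     0.6440]
  [   0.2773     0.1968     1.1986]
The output multiplier for sector j is the column-j sum of the Leontief inverse (I − A)⁻¹ = adj(I−A) / det(I−A).
Column 1 of adj(I−A): (0.6350, 0.1250, 0.1550); det(I−A) = 0.5590.
m_1 = (0.6350 + 0.1250 + 0.1550) / 0.5590 = 0.915 / 0.5590 ≈ 1.637.

m_1 = 1.637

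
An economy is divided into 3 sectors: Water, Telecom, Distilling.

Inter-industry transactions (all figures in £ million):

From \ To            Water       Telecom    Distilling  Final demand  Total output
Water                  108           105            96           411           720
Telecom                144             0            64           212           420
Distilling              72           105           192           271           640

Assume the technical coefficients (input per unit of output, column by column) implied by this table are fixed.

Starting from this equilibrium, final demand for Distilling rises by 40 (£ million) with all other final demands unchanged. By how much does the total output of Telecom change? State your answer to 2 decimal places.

Technical coefficients a_ij = z_ij / X_j:
  a_WW = 108/720 = 0.15, a_TW = 144/720 = 0.20, a_DW = 72/720 = 0.10
  a_WT = 105/420 = 0.25, a_TT = 0/420 = 0.00, a_DT = 105/420 = 0.25
  a_WD = 96/640 = 0.15, a_TD = 64/640 = 0.10, a_DD = 192/640 = 0.30
I − A =
  [   0.85    -0.25    -0.15]
  [  -0.20     1.00    -0.10]
  [  -0.10    -0.25     0.70]
Cofactors of I−A, C_ij = (−1)^(i+j)·(minor ij) (rows/columns in the sector order above):
  C_11 = (1.00)(0.70) − (-0.10)(-0.25) = 0.6750
  C_12 = −[(-0.20)(0.70) − (-0.10)(-0.10)] = 0.1500
  C_13 = (-0.20)(-0.25) − (1.00)(-0.10) = 0.1500
  C_21 = −[(-0.25)(0.70) − (-0.15)(-0.25)] = 0.2125
  C_22 = (0.85)(0.70) − (-0.15)(-0.10) = 0.5800
  C_23 = −[(0.85)(-0.25) − (-0.25)(-0.10)] = 0.2375
  C_31 = (-0.25)(-0.10) − (-0.15)(1.00) = 0.1750
  C_32 = −[(0.85)(-0.10) − (-0.15)(-0.20)] = 0.1150
  C_33 = (0.85)(1.00) − (-0.25)(-0.20) = 0.8000
det(I−A) = Σ_j (I−A)_1j·C_1j = (0.85)(0.6750) + (-0.25)(0.1500) + (-0.15)(0.1500) = 0.51375
adj(I−A) = Cᵀ =
  [ 0.6750   0.2125   0.1750]
  [ 0.1500   0.5800   0.1150]
  [ 0.1500   0.2375   0.8000]
(I − A)⁻¹ = adj(I−A) / det(I−A) ≈
  [   1.3139     0.4136     0.3406]
  [   0.2920     1.1290     0.2238]
  [   0.2920     0.4623     1.5572]
Δx = (I − A)⁻¹ Δd with Δd having +40 in the Distilling component and 0 elsewhere.
So Δx_T = L_TD · (+40), where L_TD = adj(I−A)_TD / det(I−A) = 0.1150 / 0.51375.
Δx_T = 0.1150 × (+40) / 0.51375 = 4.60 / 0.51375 ≈ 8.95.

Δx_T = 8.95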